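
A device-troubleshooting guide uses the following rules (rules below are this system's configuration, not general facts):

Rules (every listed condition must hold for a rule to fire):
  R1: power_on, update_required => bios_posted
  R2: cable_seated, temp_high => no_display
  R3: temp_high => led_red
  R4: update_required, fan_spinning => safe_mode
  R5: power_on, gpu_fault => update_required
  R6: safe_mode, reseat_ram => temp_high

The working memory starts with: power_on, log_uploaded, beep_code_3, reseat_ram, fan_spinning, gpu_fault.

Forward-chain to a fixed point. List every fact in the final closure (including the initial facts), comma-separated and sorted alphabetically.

Round 1: R5 [power_on, gpu_fault => update_required]. Adds update_required.
Round 2: R1 [power_on, update_required => bios_posted]; R4 [update_required, fan_spinning => safe_mode]. Adds bios_posted, safe_mode.
Round 3: R6 [safe_mode, reseat_ram => temp_high]. Adds temp_high.
Round 4: R3 [temp_high => led_red]. Adds led_red.

beep_code_3, bios_posted, fan_spinning, gpu_fault, led_red, log_uploaded, power_on, reseat_ram, safe_mode, temp_high, update_required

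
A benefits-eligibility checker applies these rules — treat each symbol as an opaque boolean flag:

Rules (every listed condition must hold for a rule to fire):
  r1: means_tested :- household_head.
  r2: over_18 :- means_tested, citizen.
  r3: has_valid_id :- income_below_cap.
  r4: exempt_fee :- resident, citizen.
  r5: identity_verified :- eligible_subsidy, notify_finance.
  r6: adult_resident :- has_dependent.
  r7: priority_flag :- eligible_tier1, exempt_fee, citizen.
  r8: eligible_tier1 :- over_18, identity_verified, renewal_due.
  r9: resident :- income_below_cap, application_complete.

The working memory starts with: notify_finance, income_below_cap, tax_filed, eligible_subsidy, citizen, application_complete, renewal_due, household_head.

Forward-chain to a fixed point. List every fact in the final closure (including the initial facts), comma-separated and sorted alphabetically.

Round 1: r1 [means_tested :- household_head.]; r3 [has_valid_id :- income_below_cap.]; r5 [identity_verified :- eligible_subsidy, notify_finance.]; r9 [resident :- income_below_cap, application_complete.]. Adds means_tested, has_valid_id, identity_verified, resident.
Round 2: r2 [over_18 :- means_tested, citizen.]; r4 [exempt_fee :- resident, citizen.]. Adds over_18, exempt_fee.
Round 3: r8 [eligible_tier1 :- over_18, identity_verified, renewal_due.]. Adds eligible_tier1.
Round 4: r7 [priority_flag :- eligible_tier1, exempt_fee, citizen.]. Adds priority_flag.

application_complete, citizen, eligible_subsidy, eligible_tier1, exempt_fee, has_valid_id, household_head, identity_verified, income_below_cap, means_tested, notify_finance, over_18, priority_flag, renewal_due, resident, tax_filed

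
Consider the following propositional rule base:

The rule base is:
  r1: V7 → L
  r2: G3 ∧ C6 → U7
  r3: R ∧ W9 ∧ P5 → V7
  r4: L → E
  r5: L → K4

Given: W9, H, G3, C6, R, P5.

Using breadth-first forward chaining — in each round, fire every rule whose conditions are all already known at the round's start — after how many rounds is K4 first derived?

Round 1 — r2, r3, derive U7, V7.
Round 2 — r1, derive L.
Round 3 — r4, r5, derive E, K4.
K4 first appears in round 3.

3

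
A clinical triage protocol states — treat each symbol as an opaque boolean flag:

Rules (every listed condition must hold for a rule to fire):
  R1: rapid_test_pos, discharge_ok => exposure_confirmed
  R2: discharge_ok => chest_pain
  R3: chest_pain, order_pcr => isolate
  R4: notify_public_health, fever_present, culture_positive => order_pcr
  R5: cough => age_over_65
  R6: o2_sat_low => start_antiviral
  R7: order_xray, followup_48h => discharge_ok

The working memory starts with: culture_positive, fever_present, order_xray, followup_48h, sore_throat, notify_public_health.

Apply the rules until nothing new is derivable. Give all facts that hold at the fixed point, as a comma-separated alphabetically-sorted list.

chest_pain, culture_positive, discharge_ok, fever_present, followup_48h, isolate, notify_public_health, order_pcr, order_xray, sore_throat

Round 1 — R4, R7, derive order_pcr, discharge_ok.
Round 2 — R2, derive chest_pain.
Round 3 — R3, derive isolate.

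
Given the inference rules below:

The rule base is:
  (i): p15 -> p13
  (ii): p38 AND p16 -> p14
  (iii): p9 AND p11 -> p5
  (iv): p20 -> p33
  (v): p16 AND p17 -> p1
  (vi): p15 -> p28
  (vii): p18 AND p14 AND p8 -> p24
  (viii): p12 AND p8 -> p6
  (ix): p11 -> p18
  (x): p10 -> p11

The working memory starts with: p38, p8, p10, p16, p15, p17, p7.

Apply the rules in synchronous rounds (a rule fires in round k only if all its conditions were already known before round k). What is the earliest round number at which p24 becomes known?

3

Round 1: (i) [p15 -> p13]; (ii) [p38 AND p16 -> p14]; (v) [p16 AND p17 -> p1]; (vi) [p15 -> p28]; (x) [p10 -> p11]. New: p13, p14, p1, p28, p11.
Round 2: (ix) [p11 -> p18]. New: p18.
Round 3: (vii) [p18 AND p14 AND p8 -> p24]. New: p24.
p24 first appears in round 3.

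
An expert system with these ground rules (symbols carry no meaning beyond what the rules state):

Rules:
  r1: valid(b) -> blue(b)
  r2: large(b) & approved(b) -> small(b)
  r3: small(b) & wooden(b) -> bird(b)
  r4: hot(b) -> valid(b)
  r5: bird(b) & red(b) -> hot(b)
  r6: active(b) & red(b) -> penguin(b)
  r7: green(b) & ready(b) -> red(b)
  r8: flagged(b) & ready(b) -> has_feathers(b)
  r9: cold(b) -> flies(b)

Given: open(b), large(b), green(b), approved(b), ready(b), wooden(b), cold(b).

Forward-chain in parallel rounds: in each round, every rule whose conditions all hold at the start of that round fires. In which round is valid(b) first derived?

Round 1 fires r2, r7, r9, giving small(b), red(b), flies(b).
Round 2 fires r3, giving bird(b).
Round 3 fires r5, giving hot(b).
Round 4 fires r4, giving valid(b).
valid(b) first appears in round 4.

4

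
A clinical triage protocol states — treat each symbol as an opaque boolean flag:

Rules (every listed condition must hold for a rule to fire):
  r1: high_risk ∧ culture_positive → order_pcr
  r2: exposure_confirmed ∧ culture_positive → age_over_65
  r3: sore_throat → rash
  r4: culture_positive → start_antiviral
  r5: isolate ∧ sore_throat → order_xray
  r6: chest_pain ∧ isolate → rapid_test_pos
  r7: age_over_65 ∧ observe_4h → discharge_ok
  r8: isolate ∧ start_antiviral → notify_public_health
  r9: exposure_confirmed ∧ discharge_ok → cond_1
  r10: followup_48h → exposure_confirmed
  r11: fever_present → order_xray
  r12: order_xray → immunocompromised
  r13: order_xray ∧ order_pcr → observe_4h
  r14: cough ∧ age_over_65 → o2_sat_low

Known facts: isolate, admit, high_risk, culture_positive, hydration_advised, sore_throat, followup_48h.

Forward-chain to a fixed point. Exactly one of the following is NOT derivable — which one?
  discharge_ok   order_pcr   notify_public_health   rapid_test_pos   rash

[1] r1 [high_risk ∧ culture_positive → order_pcr]; r3 [sore_throat → rash]; r4 [culture_positive → start_antiviral]; r5 [isolate ∧ sore_throat → order_xray]; r10 [followup_48h → exposure_confirmed]. ⇒ new: order_pcr, rash, start_antiviral, order_xray, exposure_confirmed.
[2] r2 [exposure_confirmed ∧ culture_positive → age_over_65]; r8 [isolate ∧ start_antiviral → notify_public_health]; r12 [order_xray → immunocompromised]; r13 [order_xray ∧ order_pcr → observe_4h]. ⇒ new: age_over_65, notify_public_health, immunocompromised, observe_4h.
[3] r7 [age_over_65 ∧ observe_4h → discharge_ok]. ⇒ new: discharge_ok.
[4] r9 [exposure_confirmed ∧ discharge_ok → cond_1]. ⇒ new: cond_1.
Derived: rash (round 1), notify_public_health (round 2), order_pcr (round 1), discharge_ok (round 3). rapid_test_pos never appears in any round.

rapid_test_pos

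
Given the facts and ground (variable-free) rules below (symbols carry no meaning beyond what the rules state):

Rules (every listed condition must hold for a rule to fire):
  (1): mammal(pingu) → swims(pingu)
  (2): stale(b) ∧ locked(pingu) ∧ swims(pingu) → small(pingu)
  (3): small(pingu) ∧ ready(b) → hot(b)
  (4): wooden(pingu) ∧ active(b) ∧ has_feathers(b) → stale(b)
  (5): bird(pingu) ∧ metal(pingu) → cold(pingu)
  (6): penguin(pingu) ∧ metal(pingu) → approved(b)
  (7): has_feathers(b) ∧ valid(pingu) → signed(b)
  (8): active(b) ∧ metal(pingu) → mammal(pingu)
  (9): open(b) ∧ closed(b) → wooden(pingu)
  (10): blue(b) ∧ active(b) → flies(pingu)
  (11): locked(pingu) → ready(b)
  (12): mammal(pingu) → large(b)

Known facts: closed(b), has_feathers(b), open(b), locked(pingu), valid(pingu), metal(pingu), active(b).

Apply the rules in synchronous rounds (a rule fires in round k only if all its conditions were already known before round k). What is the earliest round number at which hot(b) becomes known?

4

Round 1: (7) [has_feathers(b) ∧ valid(pingu) → signed(b)]; (8) [active(b) ∧ metal(pingu) → mammal(pingu)]; (9) [open(b) ∧ closed(b) → wooden(pingu)]; (11) [locked(pingu) → ready(b)]. New: signed(b), mammal(pingu), wooden(pingu), ready(b).
Round 2: (1) [mammal(pingu) → swims(pingu)]; (4) [wooden(pingu) ∧ active(b) ∧ has_feathers(b) → stale(b)]; (12) [mammal(pingu) → large(b)]. New: swims(pingu), stale(b), large(b).
Round 3: (2) [stale(b) ∧ locked(pingu) ∧ swims(pingu) → small(pingu)]. New: small(pingu).
Round 4: (3) [small(pingu) ∧ ready(b) → hot(b)]. New: hot(b).
hot(b) first appears in round 4.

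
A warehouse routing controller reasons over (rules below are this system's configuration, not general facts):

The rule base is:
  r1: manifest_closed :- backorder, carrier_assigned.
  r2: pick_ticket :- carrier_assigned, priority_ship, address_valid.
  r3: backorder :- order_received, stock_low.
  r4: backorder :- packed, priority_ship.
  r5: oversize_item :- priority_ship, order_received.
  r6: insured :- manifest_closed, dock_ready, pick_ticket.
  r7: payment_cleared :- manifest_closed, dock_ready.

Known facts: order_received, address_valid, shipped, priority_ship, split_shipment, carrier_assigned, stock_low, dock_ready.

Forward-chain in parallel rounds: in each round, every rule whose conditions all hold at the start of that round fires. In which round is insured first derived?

[1] r2 [pick_ticket :- carrier_assigned, priority_ship, address_valid.]; r3 [backorder :- order_received, stock_low.]; r5 [oversize_item :- priority_ship, order_received.]. ⇒ new: pick_ticket, backorder, oversize_item.
[2] r1 [manifest_closed :- backorder, carrier_assigned.]. ⇒ new: manifest_closed.
[3] r6 [insured :- manifest_closed, dock_ready, pick_ticket.]; r7 [payment_cleared :- manifest_closed, dock_ready.]. ⇒ new: insured, payment_cleared.
insured first appears in round 3.

3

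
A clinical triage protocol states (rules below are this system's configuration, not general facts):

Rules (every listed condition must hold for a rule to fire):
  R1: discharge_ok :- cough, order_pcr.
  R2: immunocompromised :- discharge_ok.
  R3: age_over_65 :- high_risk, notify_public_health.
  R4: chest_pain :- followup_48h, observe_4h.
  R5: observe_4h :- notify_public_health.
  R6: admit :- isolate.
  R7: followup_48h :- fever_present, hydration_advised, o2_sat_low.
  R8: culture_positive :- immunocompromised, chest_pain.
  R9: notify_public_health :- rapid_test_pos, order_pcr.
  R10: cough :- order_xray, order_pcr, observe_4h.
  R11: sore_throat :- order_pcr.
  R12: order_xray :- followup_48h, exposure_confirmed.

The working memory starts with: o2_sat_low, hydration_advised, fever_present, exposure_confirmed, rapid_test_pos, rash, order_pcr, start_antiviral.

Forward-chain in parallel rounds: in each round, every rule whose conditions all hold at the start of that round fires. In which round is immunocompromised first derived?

Round 1: R7 [followup_48h :- fever_present, hydration_advised, o2_sat_low.]; R9 [notify_public_health :- rapid_test_pos, order_pcr.]; R11 [sore_throat :- order_pcr.]. New: followup_48h, notify_public_health, sore_throat.
Round 2: R5 [observe_4h :- notify_public_health.]; R12 [order_xray :- followup_48h, exposure_confirmed.]. New: observe_4h, order_xray.
Round 3: R4 [chest_pain :- followup_48h, observe_4h.]; R10 [cough :- order_xray, order_pcr, observe_4h.]. New: chest_pain, cough.
Round 4: R1 [discharge_ok :- cough, order_pcr.]. New: discharge_ok.
Round 5: R2 [immunocompromised :- discharge_ok.]. New: immunocompromised.
immunocompromised first appears in round 5.

5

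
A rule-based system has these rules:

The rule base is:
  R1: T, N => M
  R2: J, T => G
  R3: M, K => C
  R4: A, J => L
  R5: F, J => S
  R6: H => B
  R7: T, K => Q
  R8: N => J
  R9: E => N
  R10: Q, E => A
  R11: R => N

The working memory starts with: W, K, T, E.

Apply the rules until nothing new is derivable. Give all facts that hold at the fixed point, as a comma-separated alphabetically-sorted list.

A, C, E, G, J, K, L, M, N, Q, T, W

Round 1 — R7, R9, derive Q, N.
Round 2 — R1, R8, R10, derive M, J, A.
Round 3 — R2, R3, R4, derive G, C, L.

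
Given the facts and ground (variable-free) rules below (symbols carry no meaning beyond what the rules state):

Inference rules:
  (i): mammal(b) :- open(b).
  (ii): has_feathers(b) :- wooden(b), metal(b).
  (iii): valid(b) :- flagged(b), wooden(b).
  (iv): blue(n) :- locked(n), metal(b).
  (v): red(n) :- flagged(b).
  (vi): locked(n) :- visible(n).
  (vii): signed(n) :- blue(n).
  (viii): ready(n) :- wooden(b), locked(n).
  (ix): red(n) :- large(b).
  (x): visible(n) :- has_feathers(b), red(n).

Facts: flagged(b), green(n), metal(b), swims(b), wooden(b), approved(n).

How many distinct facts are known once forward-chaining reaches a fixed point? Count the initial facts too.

14

[1] (ii) [has_feathers(b) :- wooden(b), metal(b).]; (iii) [valid(b) :- flagged(b), wooden(b).]; (v) [red(n) :- flagged(b).]. ⇒ new: has_feathers(b), valid(b), red(n).
[2] (x) [visible(n) :- has_feathers(b), red(n).]. ⇒ new: visible(n).
[3] (vi) [locked(n) :- visible(n).]. ⇒ new: locked(n).
[4] (iv) [blue(n) :- locked(n), metal(b).]; (viii) [ready(n) :- wooden(b), locked(n).]. ⇒ new: blue(n), ready(n).
[5] (vii) [signed(n) :- blue(n).]. ⇒ new: signed(n).
Closure: {approved(n), blue(n), flagged(b), green(n), has_feathers(b), locked(n), metal(b), ready(n), red(n), signed(n), swims(b), valid(b), visible(n), wooden(b)} — 14 facts.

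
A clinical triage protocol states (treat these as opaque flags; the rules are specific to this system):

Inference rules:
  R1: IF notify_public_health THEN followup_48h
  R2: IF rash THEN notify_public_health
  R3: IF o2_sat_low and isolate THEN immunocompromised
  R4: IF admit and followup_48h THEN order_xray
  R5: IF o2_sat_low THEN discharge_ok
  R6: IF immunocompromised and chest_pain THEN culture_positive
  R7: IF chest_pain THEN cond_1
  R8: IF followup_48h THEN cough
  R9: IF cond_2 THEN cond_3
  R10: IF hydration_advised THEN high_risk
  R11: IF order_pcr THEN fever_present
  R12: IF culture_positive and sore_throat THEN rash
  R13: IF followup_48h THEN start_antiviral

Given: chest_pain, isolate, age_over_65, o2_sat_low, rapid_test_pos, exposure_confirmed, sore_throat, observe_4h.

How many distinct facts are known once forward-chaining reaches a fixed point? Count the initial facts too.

17

Round 1 — R3, R5, R7, derive immunocompromised, discharge_ok, cond_1.
Round 2 — R6, derive culture_positive.
Round 3 — R12, derive rash.
Round 4 — R2, derive notify_public_health.
Round 5 — R1, derive followup_48h.
Round 6 — R8, R13, derive cough, start_antiviral.
Closure: {age_over_65, chest_pain, cond_1, cough, culture_positive, discharge_ok, exposure_confirmed, followup_48h, immunocompromised, isolate, notify_public_health, o2_sat_low, observe_4h, rapid_test_pos, rash, sore_throat, start_antiviral} — 17 facts.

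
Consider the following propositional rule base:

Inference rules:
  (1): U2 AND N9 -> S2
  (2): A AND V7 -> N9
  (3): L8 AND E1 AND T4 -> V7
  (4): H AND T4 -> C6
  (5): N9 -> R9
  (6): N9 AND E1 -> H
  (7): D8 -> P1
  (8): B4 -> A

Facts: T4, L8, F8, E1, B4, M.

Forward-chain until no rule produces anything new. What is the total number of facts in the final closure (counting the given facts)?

12

Round 1: (3) [L8 AND E1 AND T4 -> V7]; (8) [B4 -> A]. Adds V7, A.
Round 2: (2) [A AND V7 -> N9]. Adds N9.
Round 3: (5) [N9 -> R9]; (6) [N9 AND E1 -> H]. Adds R9, H.
Round 4: (4) [H AND T4 -> C6]. Adds C6.
Closure: {A, B4, C6, E1, F8, H, L8, M, N9, R9, T4, V7} — 12 facts.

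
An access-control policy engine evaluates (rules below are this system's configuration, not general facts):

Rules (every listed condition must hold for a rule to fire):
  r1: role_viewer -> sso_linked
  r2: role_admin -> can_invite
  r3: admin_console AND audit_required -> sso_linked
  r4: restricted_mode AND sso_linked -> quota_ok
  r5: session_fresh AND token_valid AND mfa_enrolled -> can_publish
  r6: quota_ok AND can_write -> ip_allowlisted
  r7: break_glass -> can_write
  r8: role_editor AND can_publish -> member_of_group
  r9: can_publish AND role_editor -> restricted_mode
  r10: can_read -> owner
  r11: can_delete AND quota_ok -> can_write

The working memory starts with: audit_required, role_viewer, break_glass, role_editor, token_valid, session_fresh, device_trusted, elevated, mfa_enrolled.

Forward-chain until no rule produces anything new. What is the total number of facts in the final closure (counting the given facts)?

16

Round 1: r1 [role_viewer -> sso_linked]; r5 [session_fresh AND token_valid AND mfa_enrolled -> can_publish]; r7 [break_glass -> can_write]. New: sso_linked, can_publish, can_write.
Round 2: r8 [role_editor AND can_publish -> member_of_group]; r9 [can_publish AND role_editor -> restricted_mode]. New: member_of_group, restricted_mode.
Round 3: r4 [restricted_mode AND sso_linked -> quota_ok]. New: quota_ok.
Round 4: r6 [quota_ok AND can_write -> ip_allowlisted]. New: ip_allowlisted.
Closure: {audit_required, break_glass, can_publish, can_write, device_trusted, elevated, ip_allowlisted, member_of_group, mfa_enrolled, quota_ok, restricted_mode, role_editor, role_viewer, session_fresh, sso_linked, token_valid} — 16 facts.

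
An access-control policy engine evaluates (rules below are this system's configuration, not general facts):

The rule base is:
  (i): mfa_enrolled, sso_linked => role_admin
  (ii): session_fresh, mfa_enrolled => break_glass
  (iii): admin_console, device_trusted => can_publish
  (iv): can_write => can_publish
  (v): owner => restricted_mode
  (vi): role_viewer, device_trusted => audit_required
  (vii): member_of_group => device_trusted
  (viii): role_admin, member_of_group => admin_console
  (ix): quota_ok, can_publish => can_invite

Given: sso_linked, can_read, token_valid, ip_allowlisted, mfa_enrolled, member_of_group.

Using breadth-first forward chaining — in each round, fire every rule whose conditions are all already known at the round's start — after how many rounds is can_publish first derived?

Round 1 fires (i), (vii), giving role_admin, device_trusted.
Round 2 fires (viii), giving admin_console.
Round 3 fires (iii), giving can_publish.
can_publish first appears in round 3.

3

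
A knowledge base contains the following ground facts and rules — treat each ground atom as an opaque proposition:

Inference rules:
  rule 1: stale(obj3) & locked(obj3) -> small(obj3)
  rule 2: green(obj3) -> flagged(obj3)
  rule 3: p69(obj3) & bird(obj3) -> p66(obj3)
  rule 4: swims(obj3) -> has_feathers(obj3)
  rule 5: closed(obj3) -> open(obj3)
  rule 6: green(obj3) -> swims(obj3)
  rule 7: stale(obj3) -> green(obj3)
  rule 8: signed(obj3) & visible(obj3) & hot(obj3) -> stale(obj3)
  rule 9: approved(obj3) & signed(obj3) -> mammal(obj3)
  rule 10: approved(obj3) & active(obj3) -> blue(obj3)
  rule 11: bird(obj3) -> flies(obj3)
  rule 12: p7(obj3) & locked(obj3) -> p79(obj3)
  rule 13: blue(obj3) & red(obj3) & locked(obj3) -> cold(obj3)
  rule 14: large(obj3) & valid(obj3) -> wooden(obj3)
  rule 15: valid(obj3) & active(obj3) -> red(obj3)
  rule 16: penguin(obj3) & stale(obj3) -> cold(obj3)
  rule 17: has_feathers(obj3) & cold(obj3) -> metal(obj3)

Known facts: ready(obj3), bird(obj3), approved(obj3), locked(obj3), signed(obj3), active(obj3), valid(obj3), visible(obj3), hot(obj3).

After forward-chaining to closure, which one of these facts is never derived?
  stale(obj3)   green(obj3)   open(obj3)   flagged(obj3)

open(obj3)

Round 1: rule 8 [signed(obj3) & visible(obj3) & hot(obj3) -> stale(obj3)]; rule 9 [approved(obj3) & signed(obj3) -> mammal(obj3)]; rule 10 [approved(obj3) & active(obj3) -> blue(obj3)]; rule 11 [bird(obj3) -> flies(obj3)]; rule 15 [valid(obj3) & active(obj3) -> red(obj3)]. New: stale(obj3), mammal(obj3), blue(obj3), flies(obj3), red(obj3).
Round 2: rule 1 [stale(obj3) & locked(obj3) -> small(obj3)]; rule 7 [stale(obj3) -> green(obj3)]; rule 13 [blue(obj3) & red(obj3) & locked(obj3) -> cold(obj3)]. New: small(obj3), green(obj3), cold(obj3).
Round 3: rule 2 [green(obj3) -> flagged(obj3)]; rule 6 [green(obj3) -> swims(obj3)]. New: flagged(obj3), swims(obj3).
Round 4: rule 4 [swims(obj3) -> has_feathers(obj3)]. New: has_feathers(obj3).
Round 5: rule 17 [has_feathers(obj3) & cold(obj3) -> metal(obj3)]. New: metal(obj3).
Derived: flagged(obj3) (round 3), stale(obj3) (round 1), green(obj3) (round 2). open(obj3) never appears in any round.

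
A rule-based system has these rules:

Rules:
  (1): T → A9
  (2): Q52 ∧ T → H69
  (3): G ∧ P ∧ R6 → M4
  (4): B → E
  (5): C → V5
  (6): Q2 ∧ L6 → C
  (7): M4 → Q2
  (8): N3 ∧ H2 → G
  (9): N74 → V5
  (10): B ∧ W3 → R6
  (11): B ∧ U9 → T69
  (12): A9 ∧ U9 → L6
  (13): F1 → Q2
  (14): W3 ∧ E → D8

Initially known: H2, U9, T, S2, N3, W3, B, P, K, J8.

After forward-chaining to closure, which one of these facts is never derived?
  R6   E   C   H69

Round 1: (1) [T → A9]; (4) [B → E]; (8) [N3 ∧ H2 → G]; (10) [B ∧ W3 → R6]; (11) [B ∧ U9 → T69]. New: A9, E, G, R6, T69.
Round 2: (3) [G ∧ P ∧ R6 → M4]; (12) [A9 ∧ U9 → L6]; (14) [W3 ∧ E → D8]. New: M4, L6, D8.
Round 3: (7) [M4 → Q2]. New: Q2.
Round 4: (6) [Q2 ∧ L6 → C]. New: C.
Round 5: (5) [C → V5]. New: V5.
Derived: C (round 4), E (round 1), R6 (round 1). H69 never appears in any round.

H69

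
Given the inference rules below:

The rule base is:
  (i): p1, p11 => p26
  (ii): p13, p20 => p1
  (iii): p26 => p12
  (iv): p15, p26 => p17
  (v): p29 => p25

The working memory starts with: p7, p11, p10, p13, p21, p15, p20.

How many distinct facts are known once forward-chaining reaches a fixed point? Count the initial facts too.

11

Round 1 fires (ii), giving p1.
Round 2 fires (i), giving p26.
Round 3 fires (iii), (iv), giving p12, p17.
Closure: {p1, p10, p11, p12, p13, p15, p17, p20, p21, p26, p7} — 11 facts.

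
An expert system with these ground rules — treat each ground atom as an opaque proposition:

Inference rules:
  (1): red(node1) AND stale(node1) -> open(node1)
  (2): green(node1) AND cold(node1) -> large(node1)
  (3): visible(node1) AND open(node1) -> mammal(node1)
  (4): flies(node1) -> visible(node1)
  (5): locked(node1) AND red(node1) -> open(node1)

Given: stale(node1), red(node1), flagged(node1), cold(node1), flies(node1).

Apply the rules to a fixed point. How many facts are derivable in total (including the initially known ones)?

8

[1] (1) [red(node1) AND stale(node1) -> open(node1)]; (4) [flies(node1) -> visible(node1)]. ⇒ new: open(node1), visible(node1).
[2] (3) [visible(node1) AND open(node1) -> mammal(node1)]. ⇒ new: mammal(node1).
Closure: {cold(node1), flagged(node1), flies(node1), mammal(node1), open(node1), red(node1), stale(node1), visible(node1)} — 8 facts.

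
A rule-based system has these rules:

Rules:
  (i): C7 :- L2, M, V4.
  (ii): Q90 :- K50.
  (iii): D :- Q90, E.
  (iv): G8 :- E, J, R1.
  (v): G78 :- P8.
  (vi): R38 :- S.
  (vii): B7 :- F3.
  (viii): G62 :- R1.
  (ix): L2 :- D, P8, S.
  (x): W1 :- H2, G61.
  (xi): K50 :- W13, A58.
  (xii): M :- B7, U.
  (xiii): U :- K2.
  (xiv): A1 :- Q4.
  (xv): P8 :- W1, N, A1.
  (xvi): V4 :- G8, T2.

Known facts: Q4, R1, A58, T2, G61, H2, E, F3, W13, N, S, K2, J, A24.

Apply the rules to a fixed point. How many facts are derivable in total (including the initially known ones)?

30

[1] (iv) [G8 :- E, J, R1.]; (vi) [R38 :- S.]; (vii) [B7 :- F3.]; (viii) [G62 :- R1.]; (x) [W1 :- H2, G61.]; (xi) [K50 :- W13, A58.]; (xiii) [U :- K2.]; (xiv) [A1 :- Q4.]. ⇒ new: G8, R38, B7, G62, W1, K50, U, A1.
[2] (ii) [Q90 :- K50.]; (xii) [M :- B7, U.]; (xv) [P8 :- W1, N, A1.]; (xvi) [V4 :- G8, T2.]. ⇒ new: Q90, M, P8, V4.
[3] (iii) [D :- Q90, E.]; (v) [G78 :- P8.]. ⇒ new: D, G78.
[4] (ix) [L2 :- D, P8, S.]. ⇒ new: L2.
[5] (i) [C7 :- L2, M, V4.]. ⇒ new: C7.
Closure: {A1, A24, A58, B7, C7, D, E, F3, G61, G62, G78, G8, H2, J, K2, K50, L2, M, N, P8, Q4, Q90, R1, R38, S, T2, U, V4, W1, W13} — 30 facts.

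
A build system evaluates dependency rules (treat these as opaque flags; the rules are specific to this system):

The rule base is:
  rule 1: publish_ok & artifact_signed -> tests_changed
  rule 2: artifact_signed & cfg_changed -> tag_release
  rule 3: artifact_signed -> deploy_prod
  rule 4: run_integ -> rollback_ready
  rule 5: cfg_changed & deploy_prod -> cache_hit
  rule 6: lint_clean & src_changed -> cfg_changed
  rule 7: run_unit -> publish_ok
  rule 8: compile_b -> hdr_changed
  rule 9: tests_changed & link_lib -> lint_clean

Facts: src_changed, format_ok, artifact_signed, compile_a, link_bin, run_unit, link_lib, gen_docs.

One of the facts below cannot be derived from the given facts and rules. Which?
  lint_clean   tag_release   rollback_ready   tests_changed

rollback_ready

[1] rule 3 [artifact_signed -> deploy_prod]; rule 7 [run_unit -> publish_ok]. ⇒ new: deploy_prod, publish_ok.
[2] rule 1 [publish_ok & artifact_signed -> tests_changed]. ⇒ new: tests_changed.
[3] rule 9 [tests_changed & link_lib -> lint_clean]. ⇒ new: lint_clean.
[4] rule 6 [lint_clean & src_changed -> cfg_changed]. ⇒ new: cfg_changed.
[5] rule 2 [artifact_signed & cfg_changed -> tag_release]; rule 5 [cfg_changed & deploy_prod -> cache_hit]. ⇒ new: tag_release, cache_hit.
Derived: tests_changed (round 2), lint_clean (round 3), tag_release (round 5). rollback_ready never appears in any round.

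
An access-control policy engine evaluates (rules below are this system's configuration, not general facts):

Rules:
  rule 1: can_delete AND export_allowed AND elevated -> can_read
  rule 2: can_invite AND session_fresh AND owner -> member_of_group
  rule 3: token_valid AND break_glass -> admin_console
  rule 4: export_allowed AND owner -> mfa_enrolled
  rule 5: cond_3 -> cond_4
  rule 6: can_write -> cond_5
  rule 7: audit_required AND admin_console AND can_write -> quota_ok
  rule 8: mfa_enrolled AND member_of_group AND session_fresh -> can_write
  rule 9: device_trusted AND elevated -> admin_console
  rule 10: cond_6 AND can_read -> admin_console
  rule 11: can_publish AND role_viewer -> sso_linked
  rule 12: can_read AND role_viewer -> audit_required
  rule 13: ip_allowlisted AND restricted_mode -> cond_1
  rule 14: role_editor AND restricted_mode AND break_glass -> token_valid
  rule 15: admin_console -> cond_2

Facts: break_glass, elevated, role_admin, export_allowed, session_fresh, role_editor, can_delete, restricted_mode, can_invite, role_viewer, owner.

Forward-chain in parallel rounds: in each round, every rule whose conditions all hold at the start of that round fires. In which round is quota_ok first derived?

3

Round 1: rule 1 [can_delete AND export_allowed AND elevated -> can_read]; rule 2 [can_invite AND session_fresh AND owner -> member_of_group]; rule 4 [export_allowed AND owner -> mfa_enrolled]; rule 14 [role_editor AND restricted_mode AND break_glass -> token_valid]. New: can_read, member_of_group, mfa_enrolled, token_valid.
Round 2: rule 3 [token_valid AND break_glass -> admin_console]; rule 8 [mfa_enrolled AND member_of_group AND session_fresh -> can_write]; rule 12 [can_read AND role_viewer -> audit_required]. New: admin_console, can_write, audit_required.
Round 3: rule 6 [can_write -> cond_5]; rule 7 [audit_required AND admin_console AND can_write -> quota_ok]; rule 15 [admin_console -> cond_2]. New: cond_5, quota_ok, cond_2.
quota_ok first appears in round 3.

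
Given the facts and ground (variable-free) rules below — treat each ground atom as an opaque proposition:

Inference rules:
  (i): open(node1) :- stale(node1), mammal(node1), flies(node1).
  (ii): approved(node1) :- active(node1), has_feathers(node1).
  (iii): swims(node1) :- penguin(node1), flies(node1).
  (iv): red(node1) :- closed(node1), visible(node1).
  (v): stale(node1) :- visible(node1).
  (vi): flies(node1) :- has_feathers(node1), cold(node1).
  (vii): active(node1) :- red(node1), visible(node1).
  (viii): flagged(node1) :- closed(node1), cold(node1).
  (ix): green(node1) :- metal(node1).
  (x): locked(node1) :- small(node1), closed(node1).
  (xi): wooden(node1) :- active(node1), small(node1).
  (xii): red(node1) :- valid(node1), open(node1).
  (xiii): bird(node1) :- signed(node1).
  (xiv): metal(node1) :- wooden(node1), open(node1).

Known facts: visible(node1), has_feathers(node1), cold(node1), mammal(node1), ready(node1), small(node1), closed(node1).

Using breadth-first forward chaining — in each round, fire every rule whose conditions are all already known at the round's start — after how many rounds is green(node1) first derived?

Round 1 — (iv), (v), (vi), (viii), (x), derive red(node1), stale(node1), flies(node1), flagged(node1), locked(node1).
Round 2 — (i), (vii), derive open(node1), active(node1).
Round 3 — (ii), (xi), derive approved(node1), wooden(node1).
Round 4 — (xiv), derive metal(node1).
Round 5 — (ix), derive green(node1).
green(node1) first appears in round 5.

5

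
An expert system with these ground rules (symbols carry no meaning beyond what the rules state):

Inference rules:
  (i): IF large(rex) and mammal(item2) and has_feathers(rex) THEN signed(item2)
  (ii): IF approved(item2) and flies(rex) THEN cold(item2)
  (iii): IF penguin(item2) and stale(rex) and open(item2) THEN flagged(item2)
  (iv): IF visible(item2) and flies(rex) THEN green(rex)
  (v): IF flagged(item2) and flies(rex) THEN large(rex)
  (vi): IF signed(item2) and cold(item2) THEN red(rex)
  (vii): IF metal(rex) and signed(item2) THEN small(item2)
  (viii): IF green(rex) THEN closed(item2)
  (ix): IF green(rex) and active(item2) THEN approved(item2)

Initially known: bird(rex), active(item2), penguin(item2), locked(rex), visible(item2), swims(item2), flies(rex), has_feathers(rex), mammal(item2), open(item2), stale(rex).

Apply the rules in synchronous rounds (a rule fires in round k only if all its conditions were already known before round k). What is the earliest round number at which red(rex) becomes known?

Round 1 fires (iii), (iv), giving flagged(item2), green(rex).
Round 2 fires (v), (viii), (ix), giving large(rex), closed(item2), approved(item2).
Round 3 fires (i), (ii), giving signed(item2), cold(item2).
Round 4 fires (vi), giving red(rex).
red(rex) first appears in round 4.

4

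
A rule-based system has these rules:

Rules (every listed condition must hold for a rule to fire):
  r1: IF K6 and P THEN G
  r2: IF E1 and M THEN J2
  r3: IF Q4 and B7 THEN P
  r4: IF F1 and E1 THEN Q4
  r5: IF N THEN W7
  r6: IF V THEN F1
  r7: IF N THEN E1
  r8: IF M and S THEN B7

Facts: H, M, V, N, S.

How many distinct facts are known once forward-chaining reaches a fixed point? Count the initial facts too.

12

Round 1 — r5, r6, r7, r8, derive W7, F1, E1, B7.
Round 2 — r2, r4, derive J2, Q4.
Round 3 — r3, derive P.
Closure: {B7, E1, F1, H, J2, M, N, P, Q4, S, V, W7} — 12 facts.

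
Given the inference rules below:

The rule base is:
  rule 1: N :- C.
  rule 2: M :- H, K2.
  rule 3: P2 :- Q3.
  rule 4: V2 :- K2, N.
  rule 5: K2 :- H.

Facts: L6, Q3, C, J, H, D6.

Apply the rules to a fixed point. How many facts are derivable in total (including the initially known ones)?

Round 1 — rule 1, rule 3, rule 5, derive N, P2, K2.
Round 2 — rule 2, rule 4, derive M, V2.
Closure: {C, D6, H, J, K2, L6, M, N, P2, Q3, V2} — 11 facts.

11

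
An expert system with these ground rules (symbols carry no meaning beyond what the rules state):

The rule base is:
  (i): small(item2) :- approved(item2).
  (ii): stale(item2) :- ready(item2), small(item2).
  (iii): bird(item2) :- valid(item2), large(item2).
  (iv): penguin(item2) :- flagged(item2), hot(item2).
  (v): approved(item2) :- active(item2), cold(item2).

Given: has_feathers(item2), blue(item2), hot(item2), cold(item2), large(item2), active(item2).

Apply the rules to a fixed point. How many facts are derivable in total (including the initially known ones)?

8

Round 1: (v) [approved(item2) :- active(item2), cold(item2).]. Adds approved(item2).
Round 2: (i) [small(item2) :- approved(item2).]. Adds small(item2).
Closure: {active(item2), approved(item2), blue(item2), cold(item2), has_feathers(item2), hot(item2), large(item2), small(item2)} — 8 facts.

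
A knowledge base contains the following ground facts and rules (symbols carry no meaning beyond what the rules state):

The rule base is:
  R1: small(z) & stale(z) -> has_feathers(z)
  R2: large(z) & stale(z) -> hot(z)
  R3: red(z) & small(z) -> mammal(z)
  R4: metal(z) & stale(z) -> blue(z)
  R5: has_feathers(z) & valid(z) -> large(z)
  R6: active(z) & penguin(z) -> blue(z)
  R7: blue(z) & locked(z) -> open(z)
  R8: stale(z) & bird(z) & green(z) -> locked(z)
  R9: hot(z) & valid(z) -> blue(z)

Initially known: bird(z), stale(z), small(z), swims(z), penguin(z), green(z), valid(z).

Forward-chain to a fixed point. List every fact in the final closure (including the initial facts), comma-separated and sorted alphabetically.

bird(z), blue(z), green(z), has_feathers(z), hot(z), large(z), locked(z), open(z), penguin(z), small(z), stale(z), swims(z), valid(z)

[1] R1 [small(z) & stale(z) -> has_feathers(z)]; R8 [stale(z) & bird(z) & green(z) -> locked(z)]. ⇒ new: has_feathers(z), locked(z).
[2] R5 [has_feathers(z) & valid(z) -> large(z)]. ⇒ new: large(z).
[3] R2 [large(z) & stale(z) -> hot(z)]. ⇒ new: hot(z).
[4] R9 [hot(z) & valid(z) -> blue(z)]. ⇒ new: blue(z).
[5] R7 [blue(z) & locked(z) -> open(z)]. ⇒ new: open(z).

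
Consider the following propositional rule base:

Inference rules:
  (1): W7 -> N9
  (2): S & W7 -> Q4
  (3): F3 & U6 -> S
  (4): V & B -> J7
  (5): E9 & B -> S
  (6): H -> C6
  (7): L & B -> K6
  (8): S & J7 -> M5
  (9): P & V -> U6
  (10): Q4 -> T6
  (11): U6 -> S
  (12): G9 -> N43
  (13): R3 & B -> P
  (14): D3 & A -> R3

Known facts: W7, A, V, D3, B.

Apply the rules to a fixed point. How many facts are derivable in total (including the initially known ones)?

Round 1: (1) [W7 -> N9]; (4) [V & B -> J7]; (14) [D3 & A -> R3]. New: N9, J7, R3.
Round 2: (13) [R3 & B -> P]. New: P.
Round 3: (9) [P & V -> U6]. New: U6.
Round 4: (11) [U6 -> S]. New: S.
Round 5: (2) [S & W7 -> Q4]; (8) [S & J7 -> M5]. New: Q4, M5.
Round 6: (10) [Q4 -> T6]. New: T6.
Closure: {A, B, D3, J7, M5, N9, P, Q4, R3, S, T6, U6, V, W7} — 14 facts.

14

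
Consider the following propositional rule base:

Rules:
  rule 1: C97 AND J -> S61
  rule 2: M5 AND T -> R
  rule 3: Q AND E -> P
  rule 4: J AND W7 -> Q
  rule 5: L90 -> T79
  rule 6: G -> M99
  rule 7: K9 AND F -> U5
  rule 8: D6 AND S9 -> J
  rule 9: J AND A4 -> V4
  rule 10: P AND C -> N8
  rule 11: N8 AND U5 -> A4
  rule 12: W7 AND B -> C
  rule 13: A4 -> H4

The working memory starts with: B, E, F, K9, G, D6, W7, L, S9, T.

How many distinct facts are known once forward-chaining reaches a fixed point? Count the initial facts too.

Round 1 fires rule 6, rule 7, rule 8, rule 12, giving M99, U5, J, C.
Round 2 fires rule 4, giving Q.
Round 3 fires rule 3, giving P.
Round 4 fires rule 10, giving N8.
Round 5 fires rule 11, giving A4.
Round 6 fires rule 9, rule 13, giving V4, H4.
Closure: {A4, B, C, D6, E, F, G, H4, J, K9, L, M99, N8, P, Q, S9, T, U5, V4, W7} — 20 facts.

20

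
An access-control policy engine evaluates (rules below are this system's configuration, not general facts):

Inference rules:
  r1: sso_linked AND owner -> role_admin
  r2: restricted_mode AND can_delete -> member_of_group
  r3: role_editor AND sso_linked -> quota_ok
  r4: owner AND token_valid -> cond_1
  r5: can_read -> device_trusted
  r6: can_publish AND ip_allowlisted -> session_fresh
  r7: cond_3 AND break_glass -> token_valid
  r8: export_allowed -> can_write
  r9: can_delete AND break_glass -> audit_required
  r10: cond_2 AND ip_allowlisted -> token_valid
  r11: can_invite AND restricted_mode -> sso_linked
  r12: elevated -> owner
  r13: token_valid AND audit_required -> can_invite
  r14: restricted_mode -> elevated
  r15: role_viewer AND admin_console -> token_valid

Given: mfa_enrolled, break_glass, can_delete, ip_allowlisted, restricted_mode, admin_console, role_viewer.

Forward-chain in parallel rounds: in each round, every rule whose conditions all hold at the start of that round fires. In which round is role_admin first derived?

Round 1 fires r2, r9, r14, r15, giving member_of_group, audit_required, elevated, token_valid.
Round 2 fires r12, r13, giving owner, can_invite.
Round 3 fires r4, r11, giving cond_1, sso_linked.
Round 4 fires r1, giving role_admin.
role_admin first appears in round 4.

4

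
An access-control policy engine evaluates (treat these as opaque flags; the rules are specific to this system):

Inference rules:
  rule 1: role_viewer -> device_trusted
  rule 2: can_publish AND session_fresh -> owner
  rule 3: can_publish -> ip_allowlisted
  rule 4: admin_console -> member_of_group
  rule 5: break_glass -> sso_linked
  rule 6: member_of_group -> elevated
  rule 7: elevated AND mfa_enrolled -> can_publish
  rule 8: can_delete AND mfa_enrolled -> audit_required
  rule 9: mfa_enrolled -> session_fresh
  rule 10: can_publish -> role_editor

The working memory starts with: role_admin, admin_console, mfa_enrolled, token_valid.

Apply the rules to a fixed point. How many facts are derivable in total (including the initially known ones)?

11

Round 1: rule 4 [admin_console -> member_of_group]; rule 9 [mfa_enrolled -> session_fresh]. Adds member_of_group, session_fresh.
Round 2: rule 6 [member_of_group -> elevated]. Adds elevated.
Round 3: rule 7 [elevated AND mfa_enrolled -> can_publish]. Adds can_publish.
Round 4: rule 2 [can_publish AND session_fresh -> owner]; rule 3 [can_publish -> ip_allowlisted]; rule 10 [can_publish -> role_editor]. Adds owner, ip_allowlisted, role_editor.
Closure: {admin_console, can_publish, elevated, ip_allowlisted, member_of_group, mfa_enrolled, owner, role_admin, role_editor, session_fresh, token_valid} — 11 facts.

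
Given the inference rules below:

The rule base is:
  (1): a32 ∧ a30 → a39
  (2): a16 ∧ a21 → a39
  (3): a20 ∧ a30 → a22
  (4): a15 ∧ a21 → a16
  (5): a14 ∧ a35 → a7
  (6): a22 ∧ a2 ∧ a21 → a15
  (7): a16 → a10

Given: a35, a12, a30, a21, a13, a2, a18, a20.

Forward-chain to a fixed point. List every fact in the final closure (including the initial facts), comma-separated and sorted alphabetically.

a10, a12, a13, a15, a16, a18, a2, a20, a21, a22, a30, a35, a39

Round 1: (3) [a20 ∧ a30 → a22]. Adds a22.
Round 2: (6) [a22 ∧ a2 ∧ a21 → a15]. Adds a15.
Round 3: (4) [a15 ∧ a21 → a16]. Adds a16.
Round 4: (2) [a16 ∧ a21 → a39]; (7) [a16 → a10]. Adds a39, a10.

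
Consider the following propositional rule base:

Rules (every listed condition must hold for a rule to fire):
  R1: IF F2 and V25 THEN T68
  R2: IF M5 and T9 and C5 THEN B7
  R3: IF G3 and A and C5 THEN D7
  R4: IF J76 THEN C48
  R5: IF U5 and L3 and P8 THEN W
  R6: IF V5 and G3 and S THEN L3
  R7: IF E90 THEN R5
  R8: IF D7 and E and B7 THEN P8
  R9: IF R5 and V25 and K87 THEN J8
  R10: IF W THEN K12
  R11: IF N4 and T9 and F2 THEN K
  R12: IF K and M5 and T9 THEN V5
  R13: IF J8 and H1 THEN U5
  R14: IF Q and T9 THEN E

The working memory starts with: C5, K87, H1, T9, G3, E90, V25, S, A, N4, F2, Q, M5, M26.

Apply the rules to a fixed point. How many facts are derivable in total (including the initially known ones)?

[1] R1 [IF F2 and V25 THEN T68]; R2 [IF M5 and T9 and C5 THEN B7]; R3 [IF G3 and A and C5 THEN D7]; R7 [IF E90 THEN R5]; R11 [IF N4 and T9 and F2 THEN K]; R14 [IF Q and T9 THEN E]. ⇒ new: T68, B7, D7, R5, K, E.
[2] R8 [IF D7 and E and B7 THEN P8]; R9 [IF R5 and V25 and K87 THEN J8]; R12 [IF K and M5 and T9 THEN V5]. ⇒ new: P8, J8, V5.
[3] R6 [IF V5 and G3 and S THEN L3]; R13 [IF J8 and H1 THEN U5]. ⇒ new: L3, U5.
[4] R5 [IF U5 and L3 and P8 THEN W]. ⇒ new: W.
[5] R10 [IF W THEN K12]. ⇒ new: K12.
Closure: {A, B7, C5, D7, E, E90, F2, G3, H1, J8, K, K12, K87, L3, M26, M5, N4, P8, Q, R5, S, T68, T9, U5, V25, V5, W} — 27 facts.

27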